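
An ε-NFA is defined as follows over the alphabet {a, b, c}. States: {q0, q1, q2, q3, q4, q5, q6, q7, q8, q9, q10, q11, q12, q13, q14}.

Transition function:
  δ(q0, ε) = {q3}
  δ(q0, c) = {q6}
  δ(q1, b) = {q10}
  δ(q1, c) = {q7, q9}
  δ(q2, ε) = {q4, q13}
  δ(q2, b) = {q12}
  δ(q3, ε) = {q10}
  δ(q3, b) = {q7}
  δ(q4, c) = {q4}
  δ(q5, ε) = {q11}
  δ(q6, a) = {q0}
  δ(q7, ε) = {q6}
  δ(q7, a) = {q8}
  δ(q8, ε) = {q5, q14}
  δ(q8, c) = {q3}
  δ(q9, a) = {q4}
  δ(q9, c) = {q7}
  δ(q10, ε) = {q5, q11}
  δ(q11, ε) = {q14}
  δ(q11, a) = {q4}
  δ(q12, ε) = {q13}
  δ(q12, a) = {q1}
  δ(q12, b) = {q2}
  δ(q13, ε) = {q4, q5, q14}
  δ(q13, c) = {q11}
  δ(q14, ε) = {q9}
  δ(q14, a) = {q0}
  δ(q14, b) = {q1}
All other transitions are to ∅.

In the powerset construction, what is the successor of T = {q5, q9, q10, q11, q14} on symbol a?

{q0, q3, q4, q5, q9, q10, q11, q14}

q9 on a → {q4}.
q11 on a → {q4}.
q14 on a → {q0}.
No a-transition from q5, q10.
Union after reading a: {q0, q4}.
Now take the ε-closure:
From q0 via ε: add q3.
From q3 via ε: add q10.
From q10 via ε: add q5, q11.
From q11 via ε: add q14.
From q14 via ε: add q9.
No new states can be added; the closed set is {q0, q3, q4, q5, q9, q10, q11, q14}.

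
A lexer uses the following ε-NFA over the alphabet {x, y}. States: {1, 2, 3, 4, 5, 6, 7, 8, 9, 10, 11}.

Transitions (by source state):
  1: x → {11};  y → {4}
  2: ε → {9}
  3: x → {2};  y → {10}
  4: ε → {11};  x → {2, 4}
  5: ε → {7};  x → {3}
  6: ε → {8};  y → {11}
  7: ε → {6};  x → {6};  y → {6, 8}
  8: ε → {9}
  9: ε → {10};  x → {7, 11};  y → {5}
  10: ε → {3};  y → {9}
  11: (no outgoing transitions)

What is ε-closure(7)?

Start with {7}.
From 7 via ε: add 6.
From 6 via ε: add 8.
From 8 via ε: add 9.
From 9 via ε: add 10.
From 10 via ε: add 3.
No new states can be added; the closed set is {3, 6, 7, 8, 9, 10}.

{3, 6, 7, 8, 9, 10}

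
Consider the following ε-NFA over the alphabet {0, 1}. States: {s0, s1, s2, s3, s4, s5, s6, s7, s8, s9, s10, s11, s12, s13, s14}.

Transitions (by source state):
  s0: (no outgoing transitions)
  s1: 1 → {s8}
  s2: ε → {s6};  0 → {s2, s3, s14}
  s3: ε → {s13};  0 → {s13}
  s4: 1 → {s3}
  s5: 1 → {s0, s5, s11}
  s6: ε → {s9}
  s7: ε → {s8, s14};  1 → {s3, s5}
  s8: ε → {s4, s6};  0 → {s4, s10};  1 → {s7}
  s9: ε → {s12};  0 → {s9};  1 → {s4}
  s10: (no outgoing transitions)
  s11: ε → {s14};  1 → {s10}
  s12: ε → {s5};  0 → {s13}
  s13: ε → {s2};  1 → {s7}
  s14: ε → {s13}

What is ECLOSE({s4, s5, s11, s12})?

Start with {s4, s5, s11, s12}.
From s11 via ε: add s14.
From s14 via ε: add s13.
From s13 via ε: add s2.
From s2 via ε: add s6.
From s6 via ε: add s9.
No new states can be added; the closed set is {s2, s4, s5, s6, s9, s11, s12, s13, s14}.

{s2, s4, s5, s6, s9, s11, s12, s13, s14}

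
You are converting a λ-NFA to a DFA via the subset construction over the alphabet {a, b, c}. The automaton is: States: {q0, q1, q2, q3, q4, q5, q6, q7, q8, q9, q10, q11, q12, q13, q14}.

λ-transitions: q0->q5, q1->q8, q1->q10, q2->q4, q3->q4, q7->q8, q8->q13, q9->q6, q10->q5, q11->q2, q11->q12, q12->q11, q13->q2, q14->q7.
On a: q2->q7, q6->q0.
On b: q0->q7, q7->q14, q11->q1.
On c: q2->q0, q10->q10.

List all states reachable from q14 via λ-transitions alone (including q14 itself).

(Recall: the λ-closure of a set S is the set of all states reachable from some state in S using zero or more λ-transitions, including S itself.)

Start with {q14}.
From q14 via λ: add q7.
From q7 via λ: add q8.
From q8 via λ: add q13.
From q13 via λ: add q2.
From q2 via λ: add q4.
No new states can be added; the closed set is {q2, q4, q7, q8, q13, q14}.

{q2, q4, q7, q8, q13, q14}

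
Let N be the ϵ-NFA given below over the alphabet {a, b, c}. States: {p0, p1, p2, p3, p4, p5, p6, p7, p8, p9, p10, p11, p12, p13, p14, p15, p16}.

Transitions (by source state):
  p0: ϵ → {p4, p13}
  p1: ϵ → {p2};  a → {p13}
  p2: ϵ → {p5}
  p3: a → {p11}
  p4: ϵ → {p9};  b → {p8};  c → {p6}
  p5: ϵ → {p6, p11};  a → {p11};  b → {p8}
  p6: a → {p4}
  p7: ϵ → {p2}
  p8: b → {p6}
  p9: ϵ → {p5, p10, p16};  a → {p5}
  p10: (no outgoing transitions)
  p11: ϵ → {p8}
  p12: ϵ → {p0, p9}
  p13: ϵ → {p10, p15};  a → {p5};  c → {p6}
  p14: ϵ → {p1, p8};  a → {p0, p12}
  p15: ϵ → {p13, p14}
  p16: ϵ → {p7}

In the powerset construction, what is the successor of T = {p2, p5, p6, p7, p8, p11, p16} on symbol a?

{p2, p4, p5, p6, p7, p8, p9, p10, p11, p16}

p5 on a → {p11}.
p6 on a → {p4}.
No a-transition from p2, p7, p8, p11, p16.
Union after reading a: {p4, p11}.
Now take the ϵ-closure:
From p4 via ϵ: add p9.
From p11 via ϵ: add p8.
From p9 via ϵ: add p5, p10, p16.
From p5 via ϵ: add p6.
From p16 via ϵ: add p7.
From p7 via ϵ: add p2.
No new states can be added; the closed set is {p2, p4, p5, p6, p7, p8, p9, p10, p11, p16}.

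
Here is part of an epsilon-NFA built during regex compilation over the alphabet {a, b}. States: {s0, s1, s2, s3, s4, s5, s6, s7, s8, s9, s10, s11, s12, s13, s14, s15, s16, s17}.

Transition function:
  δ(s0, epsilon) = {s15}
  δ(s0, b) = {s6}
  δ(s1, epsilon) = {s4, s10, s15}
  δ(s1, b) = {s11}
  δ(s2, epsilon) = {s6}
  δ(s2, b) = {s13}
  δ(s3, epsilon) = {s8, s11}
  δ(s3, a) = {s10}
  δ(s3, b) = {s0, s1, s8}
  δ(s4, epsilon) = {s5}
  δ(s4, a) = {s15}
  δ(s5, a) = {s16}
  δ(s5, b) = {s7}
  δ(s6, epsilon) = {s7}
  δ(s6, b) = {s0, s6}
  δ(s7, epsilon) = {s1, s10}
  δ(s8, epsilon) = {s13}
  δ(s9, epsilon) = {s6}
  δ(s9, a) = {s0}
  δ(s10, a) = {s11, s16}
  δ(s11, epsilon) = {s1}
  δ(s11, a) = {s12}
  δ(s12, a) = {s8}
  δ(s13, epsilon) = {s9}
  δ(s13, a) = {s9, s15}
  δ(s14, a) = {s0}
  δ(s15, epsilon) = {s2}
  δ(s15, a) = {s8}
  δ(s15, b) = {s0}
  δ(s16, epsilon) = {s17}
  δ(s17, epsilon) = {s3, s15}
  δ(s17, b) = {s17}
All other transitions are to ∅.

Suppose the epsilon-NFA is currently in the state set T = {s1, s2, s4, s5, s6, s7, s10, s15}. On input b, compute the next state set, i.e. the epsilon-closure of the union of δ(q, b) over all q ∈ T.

{s0, s1, s2, s4, s5, s6, s7, s9, s10, s11, s13, s15}

s1 on b → {s11}.
s2 on b → {s13}.
s5 on b → {s7}.
s6 on b → {s0, s6}.
s15 on b → {s0}.
No b-transition from s4, s7, s10.
Union after reading b: {s0, s6, s7, s11, s13}.
Now take the epsilon-closure:
From s0 via epsilon: add s15.
From s7 via epsilon: add s1, s10.
From s13 via epsilon: add s9.
From s1 via epsilon: add s4.
From s15 via epsilon: add s2.
From s4 via epsilon: add s5.
No new states can be added; the closed set is {s0, s1, s2, s4, s5, s6, s7, s9, s10, s11, s13, s15}.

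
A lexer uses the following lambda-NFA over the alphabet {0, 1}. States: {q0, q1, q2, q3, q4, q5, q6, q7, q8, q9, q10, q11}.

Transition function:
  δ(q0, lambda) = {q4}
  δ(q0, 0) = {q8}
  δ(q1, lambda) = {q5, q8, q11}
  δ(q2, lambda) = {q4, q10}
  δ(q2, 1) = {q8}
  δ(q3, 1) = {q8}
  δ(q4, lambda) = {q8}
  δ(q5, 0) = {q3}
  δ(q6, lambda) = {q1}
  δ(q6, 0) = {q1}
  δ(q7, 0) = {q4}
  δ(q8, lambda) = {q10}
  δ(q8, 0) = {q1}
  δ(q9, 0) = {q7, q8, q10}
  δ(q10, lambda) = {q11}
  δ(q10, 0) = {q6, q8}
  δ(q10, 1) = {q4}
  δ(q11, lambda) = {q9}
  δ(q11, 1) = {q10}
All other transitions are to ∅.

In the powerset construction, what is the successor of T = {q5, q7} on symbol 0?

{q3, q4, q8, q9, q10, q11}

q5 on 0 → {q3}.
q7 on 0 → {q4}.
Union after reading 0: {q3, q4}.
Now take the lambda-closure:
From q4 via lambda: add q8.
From q8 via lambda: add q10.
From q10 via lambda: add q11.
From q11 via lambda: add q9.
No new states can be added; the closed set is {q3, q4, q8, q9, q10, q11}.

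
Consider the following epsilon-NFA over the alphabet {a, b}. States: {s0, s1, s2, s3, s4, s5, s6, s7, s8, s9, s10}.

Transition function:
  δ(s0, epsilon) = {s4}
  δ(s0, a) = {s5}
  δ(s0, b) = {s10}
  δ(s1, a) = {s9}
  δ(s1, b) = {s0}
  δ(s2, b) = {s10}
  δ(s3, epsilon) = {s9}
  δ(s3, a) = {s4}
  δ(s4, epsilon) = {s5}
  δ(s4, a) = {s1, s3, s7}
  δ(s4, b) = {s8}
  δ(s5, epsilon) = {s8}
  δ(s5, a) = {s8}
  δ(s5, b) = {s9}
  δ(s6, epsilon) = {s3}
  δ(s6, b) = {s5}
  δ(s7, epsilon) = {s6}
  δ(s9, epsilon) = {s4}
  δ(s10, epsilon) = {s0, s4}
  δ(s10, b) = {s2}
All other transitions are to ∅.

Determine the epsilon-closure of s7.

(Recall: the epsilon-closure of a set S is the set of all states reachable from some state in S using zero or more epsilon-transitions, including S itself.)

{s3, s4, s5, s6, s7, s8, s9}

Start with {s7}.
From s7 via epsilon: add s6.
From s6 via epsilon: add s3.
From s3 via epsilon: add s9.
From s9 via epsilon: add s4.
From s4 via epsilon: add s5.
From s5 via epsilon: add s8.
No new states can be added; the closed set is {s3, s4, s5, s6, s7, s8, s9}.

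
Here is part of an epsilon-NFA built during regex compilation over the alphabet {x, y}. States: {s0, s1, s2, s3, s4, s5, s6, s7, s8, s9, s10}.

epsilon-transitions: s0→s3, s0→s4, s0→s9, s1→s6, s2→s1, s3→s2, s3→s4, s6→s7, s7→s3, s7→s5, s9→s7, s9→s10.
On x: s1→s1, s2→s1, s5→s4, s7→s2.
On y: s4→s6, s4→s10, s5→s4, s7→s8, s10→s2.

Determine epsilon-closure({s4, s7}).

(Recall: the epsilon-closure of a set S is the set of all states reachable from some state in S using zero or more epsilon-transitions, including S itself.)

{s1, s2, s3, s4, s5, s6, s7}

Start with {s4, s7}.
From s7 via epsilon: add s3, s5.
From s3 via epsilon: add s2.
From s2 via epsilon: add s1.
From s1 via epsilon: add s6.
No new states can be added; the closed set is {s1, s2, s3, s4, s5, s6, s7}.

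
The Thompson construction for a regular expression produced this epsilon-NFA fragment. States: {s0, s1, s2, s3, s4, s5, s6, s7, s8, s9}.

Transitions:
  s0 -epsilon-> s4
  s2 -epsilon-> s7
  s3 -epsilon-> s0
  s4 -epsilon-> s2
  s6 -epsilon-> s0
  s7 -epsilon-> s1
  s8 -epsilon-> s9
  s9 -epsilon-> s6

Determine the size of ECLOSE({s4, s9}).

7

Start with {s4, s9}.
From s4 via epsilon: add s2.
From s9 via epsilon: add s6.
From s2 via epsilon: add s7.
From s6 via epsilon: add s0.
From s7 via epsilon: add s1.
epsilon-closure = {s0, s1, s2, s4, s6, s7, s9}, which has 7 states.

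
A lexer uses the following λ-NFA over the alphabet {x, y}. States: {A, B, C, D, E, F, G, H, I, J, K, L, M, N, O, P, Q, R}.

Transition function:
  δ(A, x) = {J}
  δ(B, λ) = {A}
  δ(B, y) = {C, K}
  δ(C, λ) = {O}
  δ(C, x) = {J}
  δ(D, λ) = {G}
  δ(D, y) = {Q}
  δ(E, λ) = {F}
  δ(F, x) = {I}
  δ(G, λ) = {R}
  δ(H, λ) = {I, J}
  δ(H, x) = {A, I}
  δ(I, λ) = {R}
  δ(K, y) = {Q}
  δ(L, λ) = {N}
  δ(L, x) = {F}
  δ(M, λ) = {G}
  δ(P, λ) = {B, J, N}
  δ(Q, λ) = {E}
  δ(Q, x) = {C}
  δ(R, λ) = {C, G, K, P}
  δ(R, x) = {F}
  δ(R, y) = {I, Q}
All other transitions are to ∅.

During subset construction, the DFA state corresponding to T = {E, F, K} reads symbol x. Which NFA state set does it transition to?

{A, B, C, G, I, J, K, N, O, P, R}

F on x → {I}.
No x-transition from E, K.
Union after reading x: {I}.
Now take the λ-closure:
From I via λ: add R.
From R via λ: add C, G, K, P.
From C via λ: add O.
From P via λ: add B, J, N.
From B via λ: add A.
No new states can be added; the closed set is {A, B, C, G, I, J, K, N, O, P, R}.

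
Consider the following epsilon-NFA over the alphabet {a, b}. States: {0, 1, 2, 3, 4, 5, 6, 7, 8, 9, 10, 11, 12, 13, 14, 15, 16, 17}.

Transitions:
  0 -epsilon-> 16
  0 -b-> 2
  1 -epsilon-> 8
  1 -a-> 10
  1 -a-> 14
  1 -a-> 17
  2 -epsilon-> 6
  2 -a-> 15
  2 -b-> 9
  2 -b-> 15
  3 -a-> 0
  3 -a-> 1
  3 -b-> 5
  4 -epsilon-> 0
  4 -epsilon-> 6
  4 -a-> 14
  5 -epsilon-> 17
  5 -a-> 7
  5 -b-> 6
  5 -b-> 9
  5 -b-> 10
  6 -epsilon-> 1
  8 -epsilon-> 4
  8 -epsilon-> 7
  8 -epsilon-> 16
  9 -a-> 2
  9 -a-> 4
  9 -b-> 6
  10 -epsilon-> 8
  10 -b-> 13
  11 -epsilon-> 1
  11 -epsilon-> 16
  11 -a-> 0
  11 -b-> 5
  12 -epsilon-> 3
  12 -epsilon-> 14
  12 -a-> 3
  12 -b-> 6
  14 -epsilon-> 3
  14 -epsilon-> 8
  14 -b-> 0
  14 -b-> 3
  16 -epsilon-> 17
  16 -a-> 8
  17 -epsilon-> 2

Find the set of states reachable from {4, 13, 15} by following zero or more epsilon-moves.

Start with {4, 13, 15}.
From 4 via epsilon: add 0, 6.
From 0 via epsilon: add 16.
From 6 via epsilon: add 1.
From 1 via epsilon: add 8.
From 16 via epsilon: add 17.
From 8 via epsilon: add 7.
From 17 via epsilon: add 2.
No new states can be added; the closed set is {0, 1, 2, 4, 6, 7, 8, 13, 15, 16, 17}.

{0, 1, 2, 4, 6, 7, 8, 13, 15, 16, 17}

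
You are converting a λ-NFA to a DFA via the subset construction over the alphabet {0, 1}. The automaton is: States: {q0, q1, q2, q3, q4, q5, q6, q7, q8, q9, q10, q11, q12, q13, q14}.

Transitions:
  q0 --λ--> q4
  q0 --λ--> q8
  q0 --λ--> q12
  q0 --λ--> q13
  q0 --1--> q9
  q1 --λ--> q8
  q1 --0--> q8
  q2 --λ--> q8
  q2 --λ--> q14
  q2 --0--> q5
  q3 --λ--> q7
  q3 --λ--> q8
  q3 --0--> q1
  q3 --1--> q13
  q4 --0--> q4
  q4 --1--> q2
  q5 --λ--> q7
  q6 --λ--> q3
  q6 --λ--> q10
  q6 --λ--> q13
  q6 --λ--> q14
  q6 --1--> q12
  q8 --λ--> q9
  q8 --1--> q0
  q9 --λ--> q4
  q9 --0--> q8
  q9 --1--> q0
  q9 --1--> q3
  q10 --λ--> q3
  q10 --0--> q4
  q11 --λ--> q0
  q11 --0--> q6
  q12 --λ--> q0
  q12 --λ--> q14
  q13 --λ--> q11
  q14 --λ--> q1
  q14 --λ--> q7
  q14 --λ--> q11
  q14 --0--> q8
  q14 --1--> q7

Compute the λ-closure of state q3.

Start with {q3}.
From q3 via λ: add q7, q8.
From q8 via λ: add q9.
From q9 via λ: add q4.
No new states can be added; the closed set is {q3, q4, q7, q8, q9}.

{q3, q4, q7, q8, q9}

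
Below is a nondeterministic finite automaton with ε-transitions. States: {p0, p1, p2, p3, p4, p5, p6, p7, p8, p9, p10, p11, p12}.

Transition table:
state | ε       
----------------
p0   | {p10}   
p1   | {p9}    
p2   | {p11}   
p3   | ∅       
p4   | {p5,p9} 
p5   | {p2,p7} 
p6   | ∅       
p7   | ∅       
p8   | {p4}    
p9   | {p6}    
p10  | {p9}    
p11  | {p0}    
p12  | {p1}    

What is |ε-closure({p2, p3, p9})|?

7

Start with {p2, p3, p9}.
From p2 via ε: add p11.
From p9 via ε: add p6.
From p11 via ε: add p0.
From p0 via ε: add p10.
ε-closure = {p0, p2, p3, p6, p9, p10, p11}, which has 7 states.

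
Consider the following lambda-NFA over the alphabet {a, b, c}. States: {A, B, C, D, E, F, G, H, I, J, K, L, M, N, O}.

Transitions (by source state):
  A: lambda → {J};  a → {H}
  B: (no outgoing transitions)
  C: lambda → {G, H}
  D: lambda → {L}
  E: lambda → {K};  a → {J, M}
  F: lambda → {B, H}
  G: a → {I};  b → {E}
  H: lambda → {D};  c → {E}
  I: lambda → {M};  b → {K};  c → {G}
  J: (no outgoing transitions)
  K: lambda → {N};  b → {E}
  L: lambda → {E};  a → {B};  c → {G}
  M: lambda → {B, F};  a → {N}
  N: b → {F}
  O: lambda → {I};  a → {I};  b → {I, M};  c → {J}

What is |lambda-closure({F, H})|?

Start with {F, H}.
From F via lambda: add B.
From H via lambda: add D.
From D via lambda: add L.
From L via lambda: add E.
From E via lambda: add K.
From K via lambda: add N.
lambda-closure = {B, D, E, F, H, K, L, N}, which has 8 states.

8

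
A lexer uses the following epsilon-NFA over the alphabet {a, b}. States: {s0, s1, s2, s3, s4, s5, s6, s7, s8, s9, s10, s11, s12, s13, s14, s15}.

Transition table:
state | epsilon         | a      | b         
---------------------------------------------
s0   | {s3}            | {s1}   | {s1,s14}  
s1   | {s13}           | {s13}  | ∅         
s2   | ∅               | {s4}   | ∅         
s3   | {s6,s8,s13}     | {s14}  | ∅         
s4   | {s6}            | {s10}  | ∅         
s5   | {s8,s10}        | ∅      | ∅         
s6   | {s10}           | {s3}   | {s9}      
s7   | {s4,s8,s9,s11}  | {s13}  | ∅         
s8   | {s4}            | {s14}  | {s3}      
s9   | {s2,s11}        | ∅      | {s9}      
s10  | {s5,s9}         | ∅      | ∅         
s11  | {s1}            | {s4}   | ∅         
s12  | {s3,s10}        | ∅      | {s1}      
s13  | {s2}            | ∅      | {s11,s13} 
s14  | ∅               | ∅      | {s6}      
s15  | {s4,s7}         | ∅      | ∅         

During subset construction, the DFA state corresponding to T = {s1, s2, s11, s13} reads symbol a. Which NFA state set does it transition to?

s1 on a → {s13}.
s2 on a → {s4}.
s11 on a → {s4}.
No a-transition from s13.
Union after reading a: {s4, s13}.
Now take the epsilon-closure:
From s4 via epsilon: add s6.
From s13 via epsilon: add s2.
From s6 via epsilon: add s10.
From s10 via epsilon: add s5, s9.
From s5 via epsilon: add s8.
From s9 via epsilon: add s11.
From s11 via epsilon: add s1.
No new states can be added; the closed set is {s1, s2, s4, s5, s6, s8, s9, s10, s11, s13}.

{s1, s2, s4, s5, s6, s8, s9, s10, s11, s13}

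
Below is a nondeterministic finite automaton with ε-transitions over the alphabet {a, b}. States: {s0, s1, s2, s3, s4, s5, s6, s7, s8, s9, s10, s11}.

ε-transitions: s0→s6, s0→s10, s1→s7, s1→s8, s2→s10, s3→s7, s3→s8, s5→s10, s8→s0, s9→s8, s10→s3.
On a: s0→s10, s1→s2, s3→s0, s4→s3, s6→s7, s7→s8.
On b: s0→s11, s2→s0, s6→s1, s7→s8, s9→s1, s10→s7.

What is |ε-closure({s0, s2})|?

Start with {s0, s2}.
From s0 via ε: add s6, s10.
From s10 via ε: add s3.
From s3 via ε: add s7, s8.
ε-closure = {s0, s2, s3, s6, s7, s8, s10}, which has 7 states.

7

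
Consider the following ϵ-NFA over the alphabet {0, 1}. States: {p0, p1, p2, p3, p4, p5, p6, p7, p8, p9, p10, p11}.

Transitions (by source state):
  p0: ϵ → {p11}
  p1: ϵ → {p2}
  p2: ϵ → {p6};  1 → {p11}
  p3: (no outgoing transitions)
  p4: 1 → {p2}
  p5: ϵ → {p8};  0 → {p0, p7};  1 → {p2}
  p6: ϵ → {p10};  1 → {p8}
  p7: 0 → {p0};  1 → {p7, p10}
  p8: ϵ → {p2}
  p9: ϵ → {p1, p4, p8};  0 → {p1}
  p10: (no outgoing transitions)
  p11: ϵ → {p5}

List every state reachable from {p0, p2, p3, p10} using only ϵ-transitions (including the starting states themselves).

Start with {p0, p2, p3, p10}.
From p0 via ϵ: add p11.
From p2 via ϵ: add p6.
From p11 via ϵ: add p5.
From p5 via ϵ: add p8.
No new states can be added; the closed set is {p0, p2, p3, p5, p6, p8, p10, p11}.

{p0, p2, p3, p5, p6, p8, p10, p11}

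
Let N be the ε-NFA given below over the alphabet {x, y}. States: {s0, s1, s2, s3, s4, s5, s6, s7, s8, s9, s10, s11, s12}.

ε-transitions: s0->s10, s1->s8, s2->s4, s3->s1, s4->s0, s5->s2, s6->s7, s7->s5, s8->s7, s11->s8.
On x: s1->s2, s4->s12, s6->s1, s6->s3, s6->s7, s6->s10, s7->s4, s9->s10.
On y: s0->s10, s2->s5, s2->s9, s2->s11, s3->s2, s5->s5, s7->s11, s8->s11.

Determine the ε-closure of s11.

Start with {s11}.
From s11 via ε: add s8.
From s8 via ε: add s7.
From s7 via ε: add s5.
From s5 via ε: add s2.
From s2 via ε: add s4.
From s4 via ε: add s0.
From s0 via ε: add s10.
No new states can be added; the closed set is {s0, s2, s4, s5, s7, s8, s10, s11}.

{s0, s2, s4, s5, s7, s8, s10, s11}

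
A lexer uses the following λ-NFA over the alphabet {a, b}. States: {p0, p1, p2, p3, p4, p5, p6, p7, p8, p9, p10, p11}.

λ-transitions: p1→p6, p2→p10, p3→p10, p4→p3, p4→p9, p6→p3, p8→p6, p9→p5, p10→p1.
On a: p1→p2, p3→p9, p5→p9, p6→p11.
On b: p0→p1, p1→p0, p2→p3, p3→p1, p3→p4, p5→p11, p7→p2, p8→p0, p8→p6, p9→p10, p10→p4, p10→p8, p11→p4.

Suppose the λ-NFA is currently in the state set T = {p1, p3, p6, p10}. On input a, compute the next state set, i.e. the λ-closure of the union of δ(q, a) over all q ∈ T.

p1 on a → {p2}.
p3 on a → {p9}.
p6 on a → {p11}.
No a-transition from p10.
Union after reading a: {p2, p9, p11}.
Now take the λ-closure:
From p2 via λ: add p10.
From p9 via λ: add p5.
From p10 via λ: add p1.
From p1 via λ: add p6.
From p6 via λ: add p3.
No new states can be added; the closed set is {p1, p2, p3, p5, p6, p9, p10, p11}.

{p1, p2, p3, p5, p6, p9, p10, p11}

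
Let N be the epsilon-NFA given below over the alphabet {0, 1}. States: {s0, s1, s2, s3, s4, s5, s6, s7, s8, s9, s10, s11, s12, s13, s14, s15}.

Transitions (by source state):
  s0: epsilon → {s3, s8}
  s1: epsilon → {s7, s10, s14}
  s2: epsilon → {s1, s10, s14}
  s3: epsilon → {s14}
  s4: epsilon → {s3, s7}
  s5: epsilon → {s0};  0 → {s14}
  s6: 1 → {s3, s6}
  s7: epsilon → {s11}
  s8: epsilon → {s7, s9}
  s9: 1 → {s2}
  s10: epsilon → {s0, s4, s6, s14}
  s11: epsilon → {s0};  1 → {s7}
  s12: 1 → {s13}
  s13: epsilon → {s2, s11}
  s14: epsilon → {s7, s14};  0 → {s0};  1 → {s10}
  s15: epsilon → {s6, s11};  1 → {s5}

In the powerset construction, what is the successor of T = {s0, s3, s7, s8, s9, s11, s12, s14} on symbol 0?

s14 on 0 → {s0}.
No 0-transition from s0, s3, s7, s8, s9, s11, s12.
Union after reading 0: {s0}.
Now take the epsilon-closure:
From s0 via epsilon: add s3, s8.
From s3 via epsilon: add s14.
From s8 via epsilon: add s7, s9.
From s7 via epsilon: add s11.
No new states can be added; the closed set is {s0, s3, s7, s8, s9, s11, s14}.

{s0, s3, s7, s8, s9, s11, s14}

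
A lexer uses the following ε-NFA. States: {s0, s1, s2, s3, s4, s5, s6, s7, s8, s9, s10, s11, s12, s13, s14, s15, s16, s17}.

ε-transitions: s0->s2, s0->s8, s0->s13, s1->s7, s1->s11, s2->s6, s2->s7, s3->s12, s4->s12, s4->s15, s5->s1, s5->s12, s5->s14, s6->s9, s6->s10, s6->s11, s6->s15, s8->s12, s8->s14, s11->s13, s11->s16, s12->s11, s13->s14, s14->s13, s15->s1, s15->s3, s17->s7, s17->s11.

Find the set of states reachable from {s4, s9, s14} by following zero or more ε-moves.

{s1, s3, s4, s7, s9, s11, s12, s13, s14, s15, s16}

Start with {s4, s9, s14}.
From s4 via ε: add s12, s15.
From s14 via ε: add s13.
From s12 via ε: add s11.
From s15 via ε: add s1, s3.
From s1 via ε: add s7.
From s11 via ε: add s16.
No new states can be added; the closed set is {s1, s3, s4, s7, s9, s11, s12, s13, s14, s15, s16}.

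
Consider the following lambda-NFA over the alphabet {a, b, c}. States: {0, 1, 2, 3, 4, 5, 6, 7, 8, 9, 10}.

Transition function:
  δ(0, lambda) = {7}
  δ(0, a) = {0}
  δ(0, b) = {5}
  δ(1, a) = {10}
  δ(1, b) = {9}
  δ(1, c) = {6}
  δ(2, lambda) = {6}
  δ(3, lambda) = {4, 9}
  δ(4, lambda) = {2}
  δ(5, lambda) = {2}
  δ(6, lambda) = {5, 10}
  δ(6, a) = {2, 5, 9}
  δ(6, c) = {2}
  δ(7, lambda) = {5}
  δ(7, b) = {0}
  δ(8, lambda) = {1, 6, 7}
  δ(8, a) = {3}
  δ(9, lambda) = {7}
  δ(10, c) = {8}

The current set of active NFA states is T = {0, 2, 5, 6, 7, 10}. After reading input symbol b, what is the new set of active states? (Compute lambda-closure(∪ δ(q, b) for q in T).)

{0, 2, 5, 6, 7, 10}

0 on b → {5}.
7 on b → {0}.
No b-transition from 2, 5, 6, 10.
Union after reading b: {0, 5}.
Now take the lambda-closure:
From 0 via lambda: add 7.
From 5 via lambda: add 2.
From 2 via lambda: add 6.
From 6 via lambda: add 10.
No new states can be added; the closed set is {0, 2, 5, 6, 7, 10}.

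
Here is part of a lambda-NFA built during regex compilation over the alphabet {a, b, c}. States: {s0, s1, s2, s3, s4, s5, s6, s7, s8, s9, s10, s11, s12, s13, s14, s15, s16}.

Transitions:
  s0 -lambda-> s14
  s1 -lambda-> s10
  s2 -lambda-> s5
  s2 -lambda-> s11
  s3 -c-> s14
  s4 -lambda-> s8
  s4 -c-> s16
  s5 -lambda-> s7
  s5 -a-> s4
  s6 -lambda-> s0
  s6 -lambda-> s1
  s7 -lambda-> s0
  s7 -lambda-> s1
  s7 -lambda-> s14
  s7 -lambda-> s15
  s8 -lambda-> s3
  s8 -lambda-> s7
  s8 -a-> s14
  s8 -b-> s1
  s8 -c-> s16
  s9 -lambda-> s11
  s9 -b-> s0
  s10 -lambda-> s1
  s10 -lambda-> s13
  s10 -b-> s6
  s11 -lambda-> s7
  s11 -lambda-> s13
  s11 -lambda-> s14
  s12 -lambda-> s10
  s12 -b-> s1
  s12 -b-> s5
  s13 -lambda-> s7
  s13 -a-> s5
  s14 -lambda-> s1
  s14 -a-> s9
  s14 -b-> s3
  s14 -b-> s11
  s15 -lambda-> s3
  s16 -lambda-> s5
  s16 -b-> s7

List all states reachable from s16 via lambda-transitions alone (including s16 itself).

Start with {s16}.
From s16 via lambda: add s5.
From s5 via lambda: add s7.
From s7 via lambda: add s0, s1, s14, s15.
From s1 via lambda: add s10.
From s15 via lambda: add s3.
From s10 via lambda: add s13.
No new states can be added; the closed set is {s0, s1, s3, s5, s7, s10, s13, s14, s15, s16}.

{s0, s1, s3, s5, s7, s10, s13, s14, s15, s16}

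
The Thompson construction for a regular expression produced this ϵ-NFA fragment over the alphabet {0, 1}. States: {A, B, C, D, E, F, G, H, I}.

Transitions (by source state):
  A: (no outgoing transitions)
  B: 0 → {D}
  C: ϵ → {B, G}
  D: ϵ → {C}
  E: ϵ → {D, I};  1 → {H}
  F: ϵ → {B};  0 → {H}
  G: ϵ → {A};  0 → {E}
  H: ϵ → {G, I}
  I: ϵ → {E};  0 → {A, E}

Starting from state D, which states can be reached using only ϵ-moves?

{A, B, C, D, G}

Start with {D}.
From D via ϵ: add C.
From C via ϵ: add B, G.
From G via ϵ: add A.
No new states can be added; the closed set is {A, B, C, D, G}.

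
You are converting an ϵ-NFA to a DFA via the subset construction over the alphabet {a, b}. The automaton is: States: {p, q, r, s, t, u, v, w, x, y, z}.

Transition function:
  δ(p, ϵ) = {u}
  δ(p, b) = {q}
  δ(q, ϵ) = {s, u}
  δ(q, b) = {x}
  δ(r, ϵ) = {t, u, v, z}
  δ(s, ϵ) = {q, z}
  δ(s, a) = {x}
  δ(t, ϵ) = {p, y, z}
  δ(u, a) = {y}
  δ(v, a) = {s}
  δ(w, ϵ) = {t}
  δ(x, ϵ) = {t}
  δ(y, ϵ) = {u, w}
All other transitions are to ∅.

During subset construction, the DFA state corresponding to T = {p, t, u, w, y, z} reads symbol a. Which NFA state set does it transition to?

{p, t, u, w, y, z}

u on a → {y}.
No a-transition from p, t, w, y, z.
Union after reading a: {y}.
Now take the ϵ-closure:
From y via ϵ: add u, w.
From w via ϵ: add t.
From t via ϵ: add p, z.
No new states can be added; the closed set is {p, t, u, w, y, z}.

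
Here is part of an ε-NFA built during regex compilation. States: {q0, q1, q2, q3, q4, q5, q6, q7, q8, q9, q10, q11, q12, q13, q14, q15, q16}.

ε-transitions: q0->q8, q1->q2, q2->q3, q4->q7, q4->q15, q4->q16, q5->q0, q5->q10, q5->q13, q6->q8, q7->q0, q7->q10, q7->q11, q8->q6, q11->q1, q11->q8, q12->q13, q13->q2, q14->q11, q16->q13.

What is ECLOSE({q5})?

Start with {q5}.
From q5 via ε: add q0, q10, q13.
From q0 via ε: add q8.
From q13 via ε: add q2.
From q2 via ε: add q3.
From q8 via ε: add q6.
No new states can be added; the closed set is {q0, q2, q3, q5, q6, q8, q10, q13}.

{q0, q2, q3, q5, q6, q8, q10, q13}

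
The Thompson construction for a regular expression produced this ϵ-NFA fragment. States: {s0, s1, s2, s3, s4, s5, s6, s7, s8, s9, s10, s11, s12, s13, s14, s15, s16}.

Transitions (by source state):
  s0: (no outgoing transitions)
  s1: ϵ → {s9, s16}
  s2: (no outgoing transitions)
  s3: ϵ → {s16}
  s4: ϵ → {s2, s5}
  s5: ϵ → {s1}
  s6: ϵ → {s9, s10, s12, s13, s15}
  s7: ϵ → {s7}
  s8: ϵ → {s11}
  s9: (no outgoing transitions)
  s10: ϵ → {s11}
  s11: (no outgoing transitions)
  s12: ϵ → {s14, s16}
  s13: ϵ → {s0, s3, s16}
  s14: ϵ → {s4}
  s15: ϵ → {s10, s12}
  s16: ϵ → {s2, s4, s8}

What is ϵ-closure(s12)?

{s1, s2, s4, s5, s8, s9, s11, s12, s14, s16}

Start with {s12}.
From s12 via ϵ: add s14, s16.
From s14 via ϵ: add s4.
From s16 via ϵ: add s2, s8.
From s4 via ϵ: add s5.
From s8 via ϵ: add s11.
From s5 via ϵ: add s1.
From s1 via ϵ: add s9.
No new states can be added; the closed set is {s1, s2, s4, s5, s8, s9, s11, s12, s14, s16}.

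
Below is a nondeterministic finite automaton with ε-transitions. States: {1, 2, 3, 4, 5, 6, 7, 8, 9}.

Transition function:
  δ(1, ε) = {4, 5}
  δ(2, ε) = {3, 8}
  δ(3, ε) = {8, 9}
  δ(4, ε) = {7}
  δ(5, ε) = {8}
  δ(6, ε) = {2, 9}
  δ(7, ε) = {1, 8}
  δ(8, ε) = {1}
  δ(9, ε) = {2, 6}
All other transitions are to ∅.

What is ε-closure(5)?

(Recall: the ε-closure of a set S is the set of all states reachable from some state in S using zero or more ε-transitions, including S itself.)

{1, 4, 5, 7, 8}

Start with {5}.
From 5 via ε: add 8.
From 8 via ε: add 1.
From 1 via ε: add 4.
From 4 via ε: add 7.
No new states can be added; the closed set is {1, 4, 5, 7, 8}.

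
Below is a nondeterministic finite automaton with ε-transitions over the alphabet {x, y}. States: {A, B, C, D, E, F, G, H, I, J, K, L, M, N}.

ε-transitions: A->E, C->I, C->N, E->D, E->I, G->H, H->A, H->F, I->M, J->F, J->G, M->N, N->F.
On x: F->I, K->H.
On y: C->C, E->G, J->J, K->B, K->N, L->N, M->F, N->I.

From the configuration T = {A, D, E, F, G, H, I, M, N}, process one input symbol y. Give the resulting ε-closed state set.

{A, D, E, F, G, H, I, M, N}

E on y → {G}.
M on y → {F}.
N on y → {I}.
No y-transition from A, D, F, G, H, I.
Union after reading y: {F, G, I}.
Now take the ε-closure:
From G via ε: add H.
From I via ε: add M.
From H via ε: add A.
From M via ε: add N.
From A via ε: add E.
From E via ε: add D.
No new states can be added; the closed set is {A, D, E, F, G, H, I, M, N}.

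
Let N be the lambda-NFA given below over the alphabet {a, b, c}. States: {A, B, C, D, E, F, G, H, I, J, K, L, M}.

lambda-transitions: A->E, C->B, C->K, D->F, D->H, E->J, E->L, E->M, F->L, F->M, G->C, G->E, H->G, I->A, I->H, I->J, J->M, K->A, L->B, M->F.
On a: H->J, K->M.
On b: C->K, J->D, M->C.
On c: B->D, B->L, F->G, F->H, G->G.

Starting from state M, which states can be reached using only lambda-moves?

{B, F, L, M}

Start with {M}.
From M via lambda: add F.
From F via lambda: add L.
From L via lambda: add B.
No new states can be added; the closed set is {B, F, L, M}.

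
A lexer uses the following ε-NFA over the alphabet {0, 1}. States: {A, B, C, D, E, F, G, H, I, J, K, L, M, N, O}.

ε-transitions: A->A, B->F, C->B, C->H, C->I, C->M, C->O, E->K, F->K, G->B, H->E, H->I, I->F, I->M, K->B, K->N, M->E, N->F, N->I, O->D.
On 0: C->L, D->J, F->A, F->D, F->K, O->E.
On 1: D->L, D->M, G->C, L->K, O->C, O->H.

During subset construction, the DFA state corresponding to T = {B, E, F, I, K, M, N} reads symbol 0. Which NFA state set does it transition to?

F on 0 → {A, D, K}.
No 0-transition from B, E, I, K, M, N.
Union after reading 0: {A, D, K}.
Now take the ε-closure:
From K via ε: add B, N.
From B via ε: add F.
From N via ε: add I.
From I via ε: add M.
From M via ε: add E.
No new states can be added; the closed set is {A, B, D, E, F, I, K, M, N}.

{A, B, D, E, F, I, K, M, N}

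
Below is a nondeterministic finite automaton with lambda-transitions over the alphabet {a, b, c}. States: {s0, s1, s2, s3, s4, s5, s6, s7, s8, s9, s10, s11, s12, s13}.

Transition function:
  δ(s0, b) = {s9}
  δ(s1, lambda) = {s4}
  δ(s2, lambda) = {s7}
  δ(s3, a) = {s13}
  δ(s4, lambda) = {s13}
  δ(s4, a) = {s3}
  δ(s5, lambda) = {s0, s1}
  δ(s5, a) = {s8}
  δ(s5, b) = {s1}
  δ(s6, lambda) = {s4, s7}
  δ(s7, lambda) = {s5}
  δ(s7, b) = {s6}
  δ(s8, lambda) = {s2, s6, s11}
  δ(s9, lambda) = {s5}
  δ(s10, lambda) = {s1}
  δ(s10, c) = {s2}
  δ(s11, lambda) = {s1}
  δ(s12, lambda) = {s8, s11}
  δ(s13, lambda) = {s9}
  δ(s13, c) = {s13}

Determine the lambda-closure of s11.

Start with {s11}.
From s11 via lambda: add s1.
From s1 via lambda: add s4.
From s4 via lambda: add s13.
From s13 via lambda: add s9.
From s9 via lambda: add s5.
From s5 via lambda: add s0.
No new states can be added; the closed set is {s0, s1, s4, s5, s9, s11, s13}.

{s0, s1, s4, s5, s9, s11, s13}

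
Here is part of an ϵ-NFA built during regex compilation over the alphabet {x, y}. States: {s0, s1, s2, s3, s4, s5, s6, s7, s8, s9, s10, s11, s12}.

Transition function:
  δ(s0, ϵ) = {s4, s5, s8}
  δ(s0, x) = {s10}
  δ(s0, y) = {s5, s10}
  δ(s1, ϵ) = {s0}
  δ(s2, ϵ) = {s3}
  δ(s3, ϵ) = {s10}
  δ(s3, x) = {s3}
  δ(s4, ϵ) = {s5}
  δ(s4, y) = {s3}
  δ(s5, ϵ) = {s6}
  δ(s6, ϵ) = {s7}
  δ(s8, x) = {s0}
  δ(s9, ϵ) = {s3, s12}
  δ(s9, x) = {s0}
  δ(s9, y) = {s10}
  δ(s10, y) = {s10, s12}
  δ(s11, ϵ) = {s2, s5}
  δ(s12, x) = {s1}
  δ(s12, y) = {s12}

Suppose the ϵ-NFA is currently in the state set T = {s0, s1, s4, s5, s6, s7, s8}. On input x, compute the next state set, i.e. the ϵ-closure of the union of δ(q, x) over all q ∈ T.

s0 on x → {s10}.
s8 on x → {s0}.
No x-transition from s1, s4, s5, s6, s7.
Union after reading x: {s0, s10}.
Now take the ϵ-closure:
From s0 via ϵ: add s4, s5, s8.
From s5 via ϵ: add s6.
From s6 via ϵ: add s7.
No new states can be added; the closed set is {s0, s4, s5, s6, s7, s8, s10}.

{s0, s4, s5, s6, s7, s8, s10}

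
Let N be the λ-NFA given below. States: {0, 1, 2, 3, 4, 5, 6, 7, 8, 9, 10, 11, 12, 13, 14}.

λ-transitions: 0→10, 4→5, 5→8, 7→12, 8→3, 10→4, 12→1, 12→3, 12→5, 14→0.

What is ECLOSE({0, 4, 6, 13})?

Start with {0, 4, 6, 13}.
From 0 via λ: add 10.
From 4 via λ: add 5.
From 5 via λ: add 8.
From 8 via λ: add 3.
No new states can be added; the closed set is {0, 3, 4, 5, 6, 8, 10, 13}.

{0, 3, 4, 5, 6, 8, 10, 13}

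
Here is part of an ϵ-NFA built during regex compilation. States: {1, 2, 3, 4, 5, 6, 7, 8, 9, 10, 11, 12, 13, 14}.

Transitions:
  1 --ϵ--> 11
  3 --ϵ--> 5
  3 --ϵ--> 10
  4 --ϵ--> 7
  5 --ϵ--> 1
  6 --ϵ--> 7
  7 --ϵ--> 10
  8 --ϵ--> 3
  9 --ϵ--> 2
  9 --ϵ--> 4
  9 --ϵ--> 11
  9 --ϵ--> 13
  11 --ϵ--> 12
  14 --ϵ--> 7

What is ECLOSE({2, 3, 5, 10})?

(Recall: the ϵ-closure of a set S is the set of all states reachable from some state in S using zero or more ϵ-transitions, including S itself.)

Start with {2, 3, 5, 10}.
From 5 via ϵ: add 1.
From 1 via ϵ: add 11.
From 11 via ϵ: add 12.
No new states can be added; the closed set is {1, 2, 3, 5, 10, 11, 12}.

{1, 2, 3, 5, 10, 11, 12}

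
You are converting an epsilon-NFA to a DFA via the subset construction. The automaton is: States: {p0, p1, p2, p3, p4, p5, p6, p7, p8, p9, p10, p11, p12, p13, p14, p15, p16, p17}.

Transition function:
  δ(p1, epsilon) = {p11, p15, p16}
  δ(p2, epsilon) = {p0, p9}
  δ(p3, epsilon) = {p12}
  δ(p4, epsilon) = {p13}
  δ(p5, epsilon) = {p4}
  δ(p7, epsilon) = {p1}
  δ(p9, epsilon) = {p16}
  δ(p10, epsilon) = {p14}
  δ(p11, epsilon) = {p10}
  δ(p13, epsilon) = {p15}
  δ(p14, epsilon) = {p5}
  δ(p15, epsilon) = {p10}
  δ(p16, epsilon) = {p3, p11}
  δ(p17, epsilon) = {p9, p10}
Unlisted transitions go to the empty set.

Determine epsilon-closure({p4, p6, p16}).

Start with {p4, p6, p16}.
From p4 via epsilon: add p13.
From p16 via epsilon: add p3, p11.
From p3 via epsilon: add p12.
From p11 via epsilon: add p10.
From p13 via epsilon: add p15.
From p10 via epsilon: add p14.
From p14 via epsilon: add p5.
No new states can be added; the closed set is {p3, p4, p5, p6, p10, p11, p12, p13, p14, p15, p16}.

{p3, p4, p5, p6, p10, p11, p12, p13, p14, p15, p16}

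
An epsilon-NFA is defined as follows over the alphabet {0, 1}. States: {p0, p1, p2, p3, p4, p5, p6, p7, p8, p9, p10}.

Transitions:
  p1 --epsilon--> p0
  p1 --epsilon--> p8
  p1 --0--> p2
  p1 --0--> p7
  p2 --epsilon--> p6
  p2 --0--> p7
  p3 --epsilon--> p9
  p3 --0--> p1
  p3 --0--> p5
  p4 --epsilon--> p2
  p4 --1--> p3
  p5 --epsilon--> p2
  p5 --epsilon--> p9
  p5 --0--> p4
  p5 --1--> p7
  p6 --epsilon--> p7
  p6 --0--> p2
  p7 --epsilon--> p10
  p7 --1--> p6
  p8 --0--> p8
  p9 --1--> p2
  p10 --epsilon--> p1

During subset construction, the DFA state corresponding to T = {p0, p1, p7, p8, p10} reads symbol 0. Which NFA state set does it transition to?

{p0, p1, p2, p6, p7, p8, p10}

p1 on 0 → {p2, p7}.
p8 on 0 → {p8}.
No 0-transition from p0, p7, p10.
Union after reading 0: {p2, p7, p8}.
Now take the epsilon-closure:
From p2 via epsilon: add p6.
From p7 via epsilon: add p10.
From p10 via epsilon: add p1.
From p1 via epsilon: add p0.
No new states can be added; the closed set is {p0, p1, p2, p6, p7, p8, p10}.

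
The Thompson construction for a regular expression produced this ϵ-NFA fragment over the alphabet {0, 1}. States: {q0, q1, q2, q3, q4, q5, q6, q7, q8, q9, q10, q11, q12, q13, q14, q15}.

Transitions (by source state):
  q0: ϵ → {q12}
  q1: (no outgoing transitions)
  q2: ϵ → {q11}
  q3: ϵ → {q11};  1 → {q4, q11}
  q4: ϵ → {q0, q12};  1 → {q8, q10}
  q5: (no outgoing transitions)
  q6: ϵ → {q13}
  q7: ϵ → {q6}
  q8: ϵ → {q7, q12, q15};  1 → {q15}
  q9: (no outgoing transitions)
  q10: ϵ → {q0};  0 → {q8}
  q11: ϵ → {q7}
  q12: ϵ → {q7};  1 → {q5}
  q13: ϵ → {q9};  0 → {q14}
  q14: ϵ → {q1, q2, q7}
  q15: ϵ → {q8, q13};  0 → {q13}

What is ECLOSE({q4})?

{q0, q4, q6, q7, q9, q12, q13}

Start with {q4}.
From q4 via ϵ: add q0, q12.
From q12 via ϵ: add q7.
From q7 via ϵ: add q6.
From q6 via ϵ: add q13.
From q13 via ϵ: add q9.
No new states can be added; the closed set is {q0, q4, q6, q7, q9, q12, q13}.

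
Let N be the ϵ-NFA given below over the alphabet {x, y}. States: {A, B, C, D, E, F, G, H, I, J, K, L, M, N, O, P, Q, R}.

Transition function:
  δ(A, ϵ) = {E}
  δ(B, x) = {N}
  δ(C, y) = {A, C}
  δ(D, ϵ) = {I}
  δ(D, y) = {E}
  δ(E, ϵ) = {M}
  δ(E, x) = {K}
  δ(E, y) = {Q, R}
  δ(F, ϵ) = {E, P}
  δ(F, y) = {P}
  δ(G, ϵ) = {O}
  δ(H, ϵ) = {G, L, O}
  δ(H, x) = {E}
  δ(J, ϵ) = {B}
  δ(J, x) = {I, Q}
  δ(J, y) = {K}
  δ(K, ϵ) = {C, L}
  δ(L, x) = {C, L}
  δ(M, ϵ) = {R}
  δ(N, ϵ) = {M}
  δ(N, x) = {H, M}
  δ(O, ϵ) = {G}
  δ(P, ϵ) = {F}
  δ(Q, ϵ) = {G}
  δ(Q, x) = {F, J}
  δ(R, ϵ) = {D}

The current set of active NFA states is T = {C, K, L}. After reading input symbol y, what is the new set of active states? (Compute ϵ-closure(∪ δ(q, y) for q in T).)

C on y → {A, C}.
No y-transition from K, L.
Union after reading y: {A, C}.
Now take the ϵ-closure:
From A via ϵ: add E.
From E via ϵ: add M.
From M via ϵ: add R.
From R via ϵ: add D.
From D via ϵ: add I.
No new states can be added; the closed set is {A, C, D, E, I, M, R}.

{A, C, D, E, I, M, R}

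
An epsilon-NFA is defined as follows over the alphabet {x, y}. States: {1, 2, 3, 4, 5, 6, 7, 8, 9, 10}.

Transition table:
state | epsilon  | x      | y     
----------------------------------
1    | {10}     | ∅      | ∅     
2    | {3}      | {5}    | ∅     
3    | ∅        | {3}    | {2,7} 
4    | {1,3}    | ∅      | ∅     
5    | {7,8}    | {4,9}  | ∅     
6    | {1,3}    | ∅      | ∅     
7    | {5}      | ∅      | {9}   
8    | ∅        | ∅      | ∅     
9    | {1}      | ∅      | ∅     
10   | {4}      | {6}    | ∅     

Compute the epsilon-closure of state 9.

Start with {9}.
From 9 via epsilon: add 1.
From 1 via epsilon: add 10.
From 10 via epsilon: add 4.
From 4 via epsilon: add 3.
No new states can be added; the closed set is {1, 3, 4, 9, 10}.

{1, 3, 4, 9, 10}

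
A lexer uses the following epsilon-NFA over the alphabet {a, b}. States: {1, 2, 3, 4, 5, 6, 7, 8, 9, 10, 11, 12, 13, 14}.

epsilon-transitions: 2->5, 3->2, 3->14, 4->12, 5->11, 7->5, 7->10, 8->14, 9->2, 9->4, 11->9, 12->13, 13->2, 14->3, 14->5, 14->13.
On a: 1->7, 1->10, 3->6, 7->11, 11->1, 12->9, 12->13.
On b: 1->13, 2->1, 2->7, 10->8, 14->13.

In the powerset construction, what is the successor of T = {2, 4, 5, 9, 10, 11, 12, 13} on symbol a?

11 on a → {1}.
12 on a → {9, 13}.
No a-transition from 2, 4, 5, 9, 10, 13.
Union after reading a: {1, 9, 13}.
Now take the epsilon-closure:
From 9 via epsilon: add 2, 4.
From 2 via epsilon: add 5.
From 4 via epsilon: add 12.
From 5 via epsilon: add 11.
No new states can be added; the closed set is {1, 2, 4, 5, 9, 11, 12, 13}.

{1, 2, 4, 5, 9, 11, 12, 13}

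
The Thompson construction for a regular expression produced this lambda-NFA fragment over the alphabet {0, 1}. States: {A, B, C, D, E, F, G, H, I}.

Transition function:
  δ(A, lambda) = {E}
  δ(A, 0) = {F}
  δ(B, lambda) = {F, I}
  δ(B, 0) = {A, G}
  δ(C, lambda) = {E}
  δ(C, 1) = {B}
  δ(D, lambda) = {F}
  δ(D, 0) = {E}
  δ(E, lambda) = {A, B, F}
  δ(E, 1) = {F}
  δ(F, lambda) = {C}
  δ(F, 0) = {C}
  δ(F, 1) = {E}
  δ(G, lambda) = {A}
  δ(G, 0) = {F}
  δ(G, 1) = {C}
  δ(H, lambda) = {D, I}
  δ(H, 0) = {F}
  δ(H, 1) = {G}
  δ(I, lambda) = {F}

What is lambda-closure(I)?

{A, B, C, E, F, I}

Start with {I}.
From I via lambda: add F.
From F via lambda: add C.
From C via lambda: add E.
From E via lambda: add A, B.
No new states can be added; the closed set is {A, B, C, E, F, I}.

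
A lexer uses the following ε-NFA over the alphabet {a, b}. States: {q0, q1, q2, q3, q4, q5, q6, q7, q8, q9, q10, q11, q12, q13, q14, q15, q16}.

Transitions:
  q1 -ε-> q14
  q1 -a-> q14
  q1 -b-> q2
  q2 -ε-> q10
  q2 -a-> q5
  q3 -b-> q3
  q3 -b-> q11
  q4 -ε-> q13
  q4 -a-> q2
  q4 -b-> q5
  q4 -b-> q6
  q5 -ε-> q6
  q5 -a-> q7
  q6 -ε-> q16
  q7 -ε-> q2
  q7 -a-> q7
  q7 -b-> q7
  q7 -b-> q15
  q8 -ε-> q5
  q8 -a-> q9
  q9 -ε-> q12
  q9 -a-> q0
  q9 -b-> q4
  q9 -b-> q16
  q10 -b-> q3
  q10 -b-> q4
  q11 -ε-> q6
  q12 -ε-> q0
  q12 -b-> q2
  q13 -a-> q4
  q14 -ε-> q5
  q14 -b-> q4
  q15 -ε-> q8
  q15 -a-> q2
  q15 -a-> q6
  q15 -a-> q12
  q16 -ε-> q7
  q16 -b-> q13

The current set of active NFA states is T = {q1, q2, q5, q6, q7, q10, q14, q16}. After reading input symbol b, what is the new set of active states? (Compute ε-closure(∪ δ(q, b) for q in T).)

q1 on b → {q2}.
q7 on b → {q7, q15}.
q10 on b → {q3, q4}.
q14 on b → {q4}.
q16 on b → {q13}.
No b-transition from q2, q5, q6.
Union after reading b: {q2, q3, q4, q7, q13, q15}.
Now take the ε-closure:
From q2 via ε: add q10.
From q15 via ε: add q8.
From q8 via ε: add q5.
From q5 via ε: add q6.
From q6 via ε: add q16.
No new states can be added; the closed set is {q2, q3, q4, q5, q6, q7, q8, q10, q13, q15, q16}.

{q2, q3, q4, q5, q6, q7, q8, q10, q13, q15, q16}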